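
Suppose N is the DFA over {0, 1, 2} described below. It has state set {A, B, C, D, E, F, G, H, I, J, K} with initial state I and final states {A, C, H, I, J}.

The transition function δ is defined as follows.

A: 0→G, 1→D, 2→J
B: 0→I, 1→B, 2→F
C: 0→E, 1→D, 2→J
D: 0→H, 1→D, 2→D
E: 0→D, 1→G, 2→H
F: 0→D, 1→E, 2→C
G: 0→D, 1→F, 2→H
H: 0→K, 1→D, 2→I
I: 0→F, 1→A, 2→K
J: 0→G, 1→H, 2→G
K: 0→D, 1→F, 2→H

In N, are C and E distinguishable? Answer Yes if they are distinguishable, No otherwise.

Reachable states from the start: {A,C,D,E,F,G,H,I,J,K}. Unreachable: {B} — drop them.
Initial partition by acceptance: {A,C,H,I,J} | {D,E,F,G,K}.
Split {A,C,H,I,J} by δ(·,1) → {A,C,H} and {I,J}.
On input 0, block {D,E,F,G,K} splits into {E,F,G,K} and {D}.
Stable partition: {A,C,H} | {E,F,G,K} | {I,J} | {D} — 4 equivalence classes.
C and E end up in different blocks, so they are distinguishable. For instance, the string 'ε' is accepted from only C.

Yes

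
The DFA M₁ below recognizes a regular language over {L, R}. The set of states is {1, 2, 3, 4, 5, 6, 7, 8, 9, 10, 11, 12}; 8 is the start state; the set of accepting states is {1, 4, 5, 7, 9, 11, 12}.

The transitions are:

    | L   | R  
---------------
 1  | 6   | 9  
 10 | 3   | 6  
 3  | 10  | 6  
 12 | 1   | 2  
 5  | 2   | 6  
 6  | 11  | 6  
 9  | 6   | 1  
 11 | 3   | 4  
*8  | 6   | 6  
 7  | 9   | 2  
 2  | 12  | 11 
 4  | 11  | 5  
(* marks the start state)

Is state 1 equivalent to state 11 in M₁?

Reachable states from the start: {1,2,3,4,5,6,8,9,10,11,12}. Unreachable: {7} — drop them.
Initial partition by acceptance: {1,4,5,9,11,12} | {2,3,6,8,10}.
On input L, block {1,4,5,9,11,12} splits into {1,5,9,11} and {4,12}.
Split {1,5,9,11} by δ(·,R) → {1,9} and {5} and {11}.
On input L, block {2,3,6,8,10} splits into {3,8,10} and {2} and {6}.
On input L, block {3,8,10} splits into {3,10} and {8}.
Refine {4,12} on symbol L: members go to different blocks, giving {4} and {12}.
Stable partition: {1,9} | {3,10} | {4} | {5} | {11} | {2} | {6} | {8} | {12} — 9 equivalence classes.
1 and 11 end up in different blocks, so they are distinguishable. For instance, the string 'LL' is accepted from only 1.

No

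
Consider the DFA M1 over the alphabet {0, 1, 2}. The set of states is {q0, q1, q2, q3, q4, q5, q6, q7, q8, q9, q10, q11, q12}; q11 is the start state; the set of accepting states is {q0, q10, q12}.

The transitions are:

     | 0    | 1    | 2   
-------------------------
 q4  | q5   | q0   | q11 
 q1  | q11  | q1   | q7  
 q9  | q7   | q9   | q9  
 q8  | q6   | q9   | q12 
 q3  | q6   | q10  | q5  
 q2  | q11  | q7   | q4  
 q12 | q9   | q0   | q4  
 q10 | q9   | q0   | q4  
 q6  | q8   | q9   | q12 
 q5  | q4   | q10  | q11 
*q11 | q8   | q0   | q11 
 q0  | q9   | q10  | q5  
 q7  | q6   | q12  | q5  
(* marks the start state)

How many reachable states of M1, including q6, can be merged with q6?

Reachable states from the start: {q0,q4,q5,q6,q7,q8,q9,q10,q11,q12}. Unreachable: {q1,q2,q3} — drop them.
Initial partition by acceptance: {q0,q10,q12} | {q4,q5,q6,q7,q8,q9,q11}.
On input 1, block {q4,q5,q6,q7,q8,q9,q11} splits into {q4,q5,q7,q11} and {q6,q8,q9}.
Split {q4,q5,q7,q11} by δ(·,0) → {q4,q5} and {q7,q11}.
Split {q6,q8,q9} by δ(·,0) → {q6,q8} and {q9}.
On input 2, block {q7,q11} splits into {q7} and {q11}.
Stable partition: {q0,q10,q12} | {q4,q5} | {q6,q8} | {q7} | {q9} | {q11} — 6 equivalence classes.
The equivalence class containing q6 is {q6,q8}, of size 2.

2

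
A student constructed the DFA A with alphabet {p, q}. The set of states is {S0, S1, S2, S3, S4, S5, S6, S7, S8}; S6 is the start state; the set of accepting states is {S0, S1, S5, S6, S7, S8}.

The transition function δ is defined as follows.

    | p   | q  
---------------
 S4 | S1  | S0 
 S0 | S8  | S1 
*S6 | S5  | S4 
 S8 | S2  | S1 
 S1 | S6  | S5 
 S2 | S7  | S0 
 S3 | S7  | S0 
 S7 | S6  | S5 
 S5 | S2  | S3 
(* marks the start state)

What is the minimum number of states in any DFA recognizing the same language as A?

P0 = {S0,S1,S5,S6,S7,S8} | {S2,S3,S4}.
Refine {S0,S1,S5,S6,S7,S8} on symbol p: members go to different blocks, giving {S0,S1,S6,S7} and {S5,S8}.
On input p, block {S0,S1,S6,S7} splits into {S0,S6} and {S1,S7}.
On input q, block {S0,S6} splits into {S0} and {S6}.
Split {S5,S8} by δ(·,q) → {S5} and {S8}.
No further refinement is possible. Final partition (6 blocks): {S0} | {S2,S3,S4} | {S5} | {S1,S7} | {S6} | {S8}.

6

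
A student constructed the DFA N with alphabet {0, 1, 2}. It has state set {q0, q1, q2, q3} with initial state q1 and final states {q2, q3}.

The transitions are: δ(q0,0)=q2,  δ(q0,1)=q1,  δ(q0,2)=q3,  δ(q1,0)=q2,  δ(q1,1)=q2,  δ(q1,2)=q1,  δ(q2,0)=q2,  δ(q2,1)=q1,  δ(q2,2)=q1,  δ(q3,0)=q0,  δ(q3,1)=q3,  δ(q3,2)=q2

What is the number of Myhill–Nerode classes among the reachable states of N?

2

Reachable states from the start: {q1,q2}. Unreachable: {q0,q3} — drop them.
Start with accepting vs non-accepting: {q2} | {q1}.
No further refinement is possible. Final partition (2 blocks): {q2} | {q1}.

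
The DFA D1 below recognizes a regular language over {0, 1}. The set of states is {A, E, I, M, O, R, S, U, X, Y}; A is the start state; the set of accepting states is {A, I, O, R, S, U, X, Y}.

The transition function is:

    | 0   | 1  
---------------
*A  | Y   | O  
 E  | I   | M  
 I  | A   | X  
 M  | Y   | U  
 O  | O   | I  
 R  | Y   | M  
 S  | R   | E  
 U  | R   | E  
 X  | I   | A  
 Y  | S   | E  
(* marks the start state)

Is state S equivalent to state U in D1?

Yes

All states are reachable from the start state.
Start with accepting vs non-accepting: {A,I,O,R,S,U,X,Y} | {E,M}.
On input 1, block {A,I,O,R,S,U,X,Y} splits into {A,I,O,X} and {R,S,U,Y}.
Split {A,I,O,X} by δ(·,0) → {I,O,X} and {A}.
Split {I,O,X} by δ(·,0) → {O,X} and {I}.
On input 0, block {O,X} splits into {X} and {O}.
Refine {E,M} on symbol 0: members go to different blocks, giving {M} and {E}.
Split {R,S,U,Y} by δ(·,1) → {S,U,Y} and {R}.
Split {S,U,Y} by δ(·,0) → {S,U} and {Y}.
No further refinement is possible. Final partition (9 blocks): {X} | {M} | {S,U} | {A} | {I} | {O} | {E} | {R} | {Y}.
S and U lie in the same block of the stable partition, so they are equivalent — no string distinguishes them.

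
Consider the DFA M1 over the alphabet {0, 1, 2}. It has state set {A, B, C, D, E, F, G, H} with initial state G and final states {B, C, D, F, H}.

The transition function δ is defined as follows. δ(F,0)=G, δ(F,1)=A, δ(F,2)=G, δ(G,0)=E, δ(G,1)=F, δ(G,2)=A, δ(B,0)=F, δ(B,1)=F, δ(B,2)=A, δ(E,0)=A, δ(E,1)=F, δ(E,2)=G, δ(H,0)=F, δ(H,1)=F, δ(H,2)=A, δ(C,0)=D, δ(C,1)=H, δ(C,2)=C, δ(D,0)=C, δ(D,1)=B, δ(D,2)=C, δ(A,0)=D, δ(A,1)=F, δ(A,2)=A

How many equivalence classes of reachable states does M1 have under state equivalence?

6

All states are reachable from the start state.
Start with accepting vs non-accepting: {B,C,D,F,H} | {A,E,G}.
On input 0, block {B,C,D,F,H} splits into {B,C,D,H} and {F}.
On input 0, block {B,C,D,H} splits into {B,H} and {C,D}.
Refine {A,E,G} on symbol 0: members go to different blocks, giving {E,G} and {A}.
Refine {E,G} on symbol 0: members go to different blocks, giving {E} and {G}.
No further refinement is possible. Final partition (6 blocks): {B,H} | {E} | {F} | {C,D} | {A} | {G}.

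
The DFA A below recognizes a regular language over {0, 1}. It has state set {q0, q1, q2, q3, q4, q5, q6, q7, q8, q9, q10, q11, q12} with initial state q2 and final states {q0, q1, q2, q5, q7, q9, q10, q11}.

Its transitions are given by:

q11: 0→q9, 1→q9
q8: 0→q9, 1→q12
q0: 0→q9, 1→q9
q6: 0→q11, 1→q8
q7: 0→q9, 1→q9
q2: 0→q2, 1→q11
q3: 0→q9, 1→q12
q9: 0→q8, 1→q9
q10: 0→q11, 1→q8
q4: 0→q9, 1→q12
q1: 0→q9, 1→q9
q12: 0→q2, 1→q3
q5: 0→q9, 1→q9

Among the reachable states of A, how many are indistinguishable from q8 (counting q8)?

2

States {q0,q1,q4,q5,q6,q7,q10} cannot be reached from the start state, so discard them.
P0 = {q2,q9,q11} | {q3,q8,q12}.
Split {q2,q9,q11} by δ(·,0) → {q2,q11} and {q9}.
Split {q2,q11} by δ(·,0) → {q2} and {q11}.
On input 0, block {q3,q8,q12} splits into {q3,q8} and {q12}.
Stable partition: {q2} | {q3,q8} | {q9} | {q11} | {q12} — 5 equivalence classes.
The equivalence class containing q8 is {q3,q8}, of size 2.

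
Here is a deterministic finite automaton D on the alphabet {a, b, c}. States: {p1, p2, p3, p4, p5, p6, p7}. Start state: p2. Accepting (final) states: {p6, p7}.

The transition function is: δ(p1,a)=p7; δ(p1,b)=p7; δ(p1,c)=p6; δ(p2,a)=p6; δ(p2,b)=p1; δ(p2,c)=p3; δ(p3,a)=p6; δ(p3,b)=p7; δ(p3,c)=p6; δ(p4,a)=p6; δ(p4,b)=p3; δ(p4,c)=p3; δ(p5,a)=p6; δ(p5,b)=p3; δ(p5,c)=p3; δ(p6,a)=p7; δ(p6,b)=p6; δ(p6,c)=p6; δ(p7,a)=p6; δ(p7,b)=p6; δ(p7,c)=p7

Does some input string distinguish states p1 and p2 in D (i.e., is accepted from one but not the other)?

Reachable states from the start: {p1,p2,p3,p6,p7}. Unreachable: {p4,p5} — drop them.
P0 = {p6,p7} | {p1,p2,p3}.
On input b, block {p1,p2,p3} splits into {p1,p3} and {p2}.
No further refinement is possible. Final partition (3 blocks): {p6,p7} | {p1,p3} | {p2}.
p1 and p2 end up in different blocks, so they are distinguishable. For instance, the string 'b' is accepted from only p1.

Yes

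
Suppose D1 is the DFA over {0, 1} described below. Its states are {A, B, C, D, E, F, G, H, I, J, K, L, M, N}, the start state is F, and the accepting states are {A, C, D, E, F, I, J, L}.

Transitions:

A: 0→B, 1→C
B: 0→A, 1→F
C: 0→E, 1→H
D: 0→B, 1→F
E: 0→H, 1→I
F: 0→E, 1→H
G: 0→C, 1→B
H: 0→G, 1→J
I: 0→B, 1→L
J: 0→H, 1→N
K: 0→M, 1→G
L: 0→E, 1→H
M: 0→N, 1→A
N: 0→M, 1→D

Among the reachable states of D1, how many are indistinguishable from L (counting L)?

3

First remove the unreachable states {K}; 13 states remain.
Start with accepting vs non-accepting: {A,C,D,E,F,I,J,L} | {B,G,H,M,N}.
On input 0, block {A,C,D,E,F,I,J,L} splits into {A,D,E,I,J} and {C,F,L}.
Refine {A,D,E,I,J} on symbol 1: members go to different blocks, giving {A,D,I} and {E} and {J}.
Refine {B,G,H,M,N} on symbol 0: members go to different blocks, giving {H,M,N} and {B} and {G}.
Refine {H,M,N} on symbol 0: members go to different blocks, giving {M,N} and {H}.
No further refinement is possible. Final partition (8 blocks): {A,D,I} | {M,N} | {C,F,L} | {E} | {J} | {B} | {G} | {H}.
State L belongs to the block {C,F,L}, which has 3 states.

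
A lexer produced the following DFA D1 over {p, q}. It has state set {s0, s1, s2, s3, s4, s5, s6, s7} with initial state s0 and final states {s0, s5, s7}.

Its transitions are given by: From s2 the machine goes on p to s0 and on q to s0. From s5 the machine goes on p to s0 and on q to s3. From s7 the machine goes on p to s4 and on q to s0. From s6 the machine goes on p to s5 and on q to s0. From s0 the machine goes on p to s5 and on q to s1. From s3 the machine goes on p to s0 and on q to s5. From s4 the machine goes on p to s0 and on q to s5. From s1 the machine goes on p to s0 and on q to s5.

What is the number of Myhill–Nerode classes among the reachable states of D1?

2

Reachable states from the start: {s0,s1,s3,s5}. Unreachable: {s2,s4,s6,s7} — drop them.
Initial partition by acceptance: {s0,s5} | {s1,s3}.
The partition is now stable with 2 blocks: {s0,s5} | {s1,s3}.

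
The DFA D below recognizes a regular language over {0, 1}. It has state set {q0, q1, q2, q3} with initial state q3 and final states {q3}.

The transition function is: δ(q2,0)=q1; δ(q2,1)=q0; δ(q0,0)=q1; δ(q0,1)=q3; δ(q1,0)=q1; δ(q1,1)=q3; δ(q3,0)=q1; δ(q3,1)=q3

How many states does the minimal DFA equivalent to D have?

Reachable states from the start: {q1,q3}. Unreachable: {q0,q2} — drop them.
Initial partition by acceptance: {q3} | {q1}.
Stable partition: {q3} | {q1} — 2 equivalence classes.

2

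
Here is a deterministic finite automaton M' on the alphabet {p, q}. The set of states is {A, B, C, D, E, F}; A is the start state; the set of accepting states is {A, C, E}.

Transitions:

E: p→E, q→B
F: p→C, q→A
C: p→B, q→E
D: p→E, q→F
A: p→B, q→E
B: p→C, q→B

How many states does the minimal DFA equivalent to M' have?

States {D,F} cannot be reached from the start state, so discard them.
P0 = {A,C,E} | {B}.
On input p, block {A,C,E} splits into {A,C} and {E}.
No further refinement is possible. Final partition (3 blocks): {A,C} | {B} | {E}.

3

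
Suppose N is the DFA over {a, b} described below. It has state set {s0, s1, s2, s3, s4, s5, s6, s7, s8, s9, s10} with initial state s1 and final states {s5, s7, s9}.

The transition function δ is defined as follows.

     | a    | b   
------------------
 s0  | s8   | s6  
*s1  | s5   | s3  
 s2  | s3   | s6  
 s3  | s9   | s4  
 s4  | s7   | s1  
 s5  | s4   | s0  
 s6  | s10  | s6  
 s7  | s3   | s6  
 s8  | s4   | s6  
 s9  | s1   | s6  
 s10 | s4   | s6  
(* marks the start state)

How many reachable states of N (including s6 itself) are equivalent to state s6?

2

Reachable states from the start: {s0,s1,s3,s4,s5,s6,s7,s8,s9,s10}. Unreachable: {s2} — drop them.
Start with accepting vs non-accepting: {s5,s7,s9} | {s0,s1,s3,s4,s6,s8,s10}.
On input a, block {s0,s1,s3,s4,s6,s8,s10} splits into {s0,s6,s8,s10} and {s1,s3,s4}.
Refine {s0,s6,s8,s10} on symbol a: members go to different blocks, giving {s0,s6} and {s8,s10}.
The partition is now stable with 4 blocks: {s5,s7,s9} | {s0,s6} | {s1,s3,s4} | {s8,s10}.
State s6 belongs to the block {s0,s6}, which has 2 states.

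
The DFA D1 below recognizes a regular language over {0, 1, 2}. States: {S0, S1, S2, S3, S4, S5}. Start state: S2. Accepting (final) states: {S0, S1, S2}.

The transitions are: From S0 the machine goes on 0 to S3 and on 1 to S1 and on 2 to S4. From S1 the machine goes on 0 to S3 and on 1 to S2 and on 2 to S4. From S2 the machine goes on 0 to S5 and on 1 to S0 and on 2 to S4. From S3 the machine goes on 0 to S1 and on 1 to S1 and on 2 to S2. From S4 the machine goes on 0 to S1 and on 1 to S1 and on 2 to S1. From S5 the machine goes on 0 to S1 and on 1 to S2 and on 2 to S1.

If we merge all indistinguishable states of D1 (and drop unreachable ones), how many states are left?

All states are reachable from the start state.
Initial partition by acceptance: {S0,S1,S2} | {S3,S4,S5}.
No further refinement is possible. Final partition (2 blocks): {S0,S1,S2} | {S3,S4,S5}.

2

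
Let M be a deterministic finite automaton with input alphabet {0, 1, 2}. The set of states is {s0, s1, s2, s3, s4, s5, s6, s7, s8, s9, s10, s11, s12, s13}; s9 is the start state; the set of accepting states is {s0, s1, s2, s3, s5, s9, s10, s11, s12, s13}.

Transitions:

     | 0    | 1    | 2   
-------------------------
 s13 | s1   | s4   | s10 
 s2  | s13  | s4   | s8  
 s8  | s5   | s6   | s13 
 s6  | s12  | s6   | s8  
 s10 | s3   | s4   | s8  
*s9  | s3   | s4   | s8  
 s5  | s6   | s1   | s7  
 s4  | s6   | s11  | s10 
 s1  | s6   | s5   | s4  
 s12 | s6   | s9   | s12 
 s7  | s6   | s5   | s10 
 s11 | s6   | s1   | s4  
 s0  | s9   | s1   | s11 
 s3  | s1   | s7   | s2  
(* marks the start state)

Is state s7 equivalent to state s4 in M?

States {s0} cannot be reached from the start state, so discard them.
Start with accepting vs non-accepting: {s1,s2,s3,s5,s9,s10,s11,s12,s13} | {s4,s6,s7,s8}.
On input 0, block {s1,s2,s3,s5,s9,s10,s11,s12,s13} splits into {s2,s3,s9,s10,s13} and {s1,s5,s11,s12}.
Refine {s2,s3,s9,s10,s13} on symbol 0: members go to different blocks, giving {s2,s9,s10} and {s3,s13}.
Refine {s4,s6,s7,s8} on symbol 0: members go to different blocks, giving {s4,s7} and {s6,s8}.
Split {s1,s5,s11,s12} by δ(·,1) → {s1,s5,s11} and {s12}.
Refine {s6,s8} on symbol 0: members go to different blocks, giving {s6} and {s8}.
Stable partition: {s2,s9,s10} | {s4,s7} | {s1,s5,s11} | {s3,s13} | {s6} | {s12} | {s8} — 7 equivalence classes.
s7 and s4 lie in the same block of the stable partition, so they are equivalent — no string distinguishes them.

Yes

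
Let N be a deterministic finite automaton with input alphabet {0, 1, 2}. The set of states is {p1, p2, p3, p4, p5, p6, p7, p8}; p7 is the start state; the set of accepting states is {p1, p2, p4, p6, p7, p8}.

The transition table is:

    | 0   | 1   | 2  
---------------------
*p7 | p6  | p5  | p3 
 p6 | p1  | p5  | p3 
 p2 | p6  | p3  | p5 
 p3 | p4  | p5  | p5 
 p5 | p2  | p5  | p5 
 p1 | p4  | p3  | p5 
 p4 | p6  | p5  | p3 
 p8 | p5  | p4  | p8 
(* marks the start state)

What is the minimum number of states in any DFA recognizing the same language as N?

2

First remove the unreachable states {p8}; 7 states remain.
P0 = {p1,p2,p4,p6,p7} | {p3,p5}.
Stable partition: {p1,p2,p4,p6,p7} | {p3,p5} — 2 equivalence classes.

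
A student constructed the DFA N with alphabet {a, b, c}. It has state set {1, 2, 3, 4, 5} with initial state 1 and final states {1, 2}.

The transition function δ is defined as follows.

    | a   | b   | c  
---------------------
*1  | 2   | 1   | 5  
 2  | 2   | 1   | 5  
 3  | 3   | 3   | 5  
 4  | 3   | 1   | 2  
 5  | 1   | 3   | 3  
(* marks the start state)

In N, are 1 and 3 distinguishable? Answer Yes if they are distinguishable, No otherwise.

Yes

First remove the unreachable states {4}; 4 states remain.
Initial partition by acceptance: {1,2} | {3,5}.
Refine {3,5} on symbol a: members go to different blocks, giving {3} and {5}.
The partition is now stable with 3 blocks: {1,2} | {3} | {5}.
1 and 3 end up in different blocks, so they are distinguishable. For instance, the string 'ε' is accepted from only 1.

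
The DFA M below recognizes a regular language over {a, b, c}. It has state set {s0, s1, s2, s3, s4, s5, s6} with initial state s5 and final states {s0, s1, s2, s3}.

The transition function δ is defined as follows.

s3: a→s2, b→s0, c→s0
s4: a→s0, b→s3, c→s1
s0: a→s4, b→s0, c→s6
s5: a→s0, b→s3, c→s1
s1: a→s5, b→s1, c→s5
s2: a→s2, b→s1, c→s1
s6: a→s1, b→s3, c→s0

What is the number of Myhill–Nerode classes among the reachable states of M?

3

Start with accepting vs non-accepting: {s0,s1,s2,s3} | {s4,s5,s6}.
Split {s0,s1,s2,s3} by δ(·,a) → {s0,s1} and {s2,s3}.
No further refinement is possible. Final partition (3 blocks): {s0,s1} | {s4,s5,s6} | {s2,s3}.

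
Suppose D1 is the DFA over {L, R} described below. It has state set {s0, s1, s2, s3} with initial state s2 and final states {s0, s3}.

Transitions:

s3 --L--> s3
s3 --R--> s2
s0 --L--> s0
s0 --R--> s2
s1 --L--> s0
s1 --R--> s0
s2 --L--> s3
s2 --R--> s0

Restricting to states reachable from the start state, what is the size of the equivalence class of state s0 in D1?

Reachable states from the start: {s0,s2,s3}. Unreachable: {s1} — drop them.
Initial partition by acceptance: {s0,s3} | {s2}.
No further refinement is possible. Final partition (2 blocks): {s0,s3} | {s2}.
The equivalence class containing s0 is {s0,s3}, of size 2.

2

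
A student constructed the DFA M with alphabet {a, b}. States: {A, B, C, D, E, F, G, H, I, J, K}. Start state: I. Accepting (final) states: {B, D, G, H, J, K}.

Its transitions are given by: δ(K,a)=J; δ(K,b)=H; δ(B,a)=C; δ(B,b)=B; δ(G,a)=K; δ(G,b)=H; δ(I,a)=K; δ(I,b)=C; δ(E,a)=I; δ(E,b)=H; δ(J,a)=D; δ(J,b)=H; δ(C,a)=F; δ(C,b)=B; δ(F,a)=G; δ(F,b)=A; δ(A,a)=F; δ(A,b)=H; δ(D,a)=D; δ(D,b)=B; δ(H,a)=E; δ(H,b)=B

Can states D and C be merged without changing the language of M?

Every state is reachable, so we keep all 11.
P0 = {B,D,G,H,J,K} | {A,C,E,F,I}.
Split {B,D,G,H,J,K} by δ(·,a) → {D,G,J,K} and {B,H}.
On input a, block {A,C,E,F,I} splits into {A,C,E} and {F,I}.
The partition is now stable with 4 blocks: {D,G,J,K} | {A,C,E} | {B,H} | {F,I}.
D and C end up in different blocks, so they are distinguishable. For instance, the string 'ε' is accepted from only D.

No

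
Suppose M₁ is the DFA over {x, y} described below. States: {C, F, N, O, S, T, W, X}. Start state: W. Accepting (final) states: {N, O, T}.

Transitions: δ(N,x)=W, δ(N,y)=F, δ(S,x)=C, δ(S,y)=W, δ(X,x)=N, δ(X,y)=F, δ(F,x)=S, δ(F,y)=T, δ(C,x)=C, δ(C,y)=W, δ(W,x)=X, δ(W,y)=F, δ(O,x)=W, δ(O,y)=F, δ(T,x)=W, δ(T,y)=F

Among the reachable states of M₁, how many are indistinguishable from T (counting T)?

2

States {O} cannot be reached from the start state, so discard them.
Start with accepting vs non-accepting: {N,T} | {C,F,S,W,X}.
Refine {C,F,S,W,X} on symbol x: members go to different blocks, giving {C,F,S,W} and {X}.
Refine {C,F,S,W} on symbol x: members go to different blocks, giving {C,F,S} and {W}.
Refine {C,F,S} on symbol y: members go to different blocks, giving {C,S} and {F}.
No further refinement is possible. Final partition (5 blocks): {N,T} | {C,S} | {X} | {W} | {F}.
State T belongs to the block {N,T}, which has 2 states.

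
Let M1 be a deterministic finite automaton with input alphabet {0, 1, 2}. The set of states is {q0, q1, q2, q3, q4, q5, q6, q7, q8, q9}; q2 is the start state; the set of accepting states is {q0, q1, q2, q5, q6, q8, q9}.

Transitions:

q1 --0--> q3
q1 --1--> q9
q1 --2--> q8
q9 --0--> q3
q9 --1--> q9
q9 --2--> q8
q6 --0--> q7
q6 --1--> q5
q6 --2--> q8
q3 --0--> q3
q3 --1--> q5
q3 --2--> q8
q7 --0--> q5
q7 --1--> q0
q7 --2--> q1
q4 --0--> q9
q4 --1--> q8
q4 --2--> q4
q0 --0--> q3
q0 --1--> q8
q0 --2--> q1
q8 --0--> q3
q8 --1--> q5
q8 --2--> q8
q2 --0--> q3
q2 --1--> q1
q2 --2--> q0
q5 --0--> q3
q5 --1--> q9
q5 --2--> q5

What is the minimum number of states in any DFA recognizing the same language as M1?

First remove the unreachable states {q4,q6,q7}; 7 states remain.
P0 = {q0,q1,q2,q5,q8,q9} | {q3}.
Stable partition: {q0,q1,q2,q5,q8,q9} | {q3} — 2 equivalence classes.

2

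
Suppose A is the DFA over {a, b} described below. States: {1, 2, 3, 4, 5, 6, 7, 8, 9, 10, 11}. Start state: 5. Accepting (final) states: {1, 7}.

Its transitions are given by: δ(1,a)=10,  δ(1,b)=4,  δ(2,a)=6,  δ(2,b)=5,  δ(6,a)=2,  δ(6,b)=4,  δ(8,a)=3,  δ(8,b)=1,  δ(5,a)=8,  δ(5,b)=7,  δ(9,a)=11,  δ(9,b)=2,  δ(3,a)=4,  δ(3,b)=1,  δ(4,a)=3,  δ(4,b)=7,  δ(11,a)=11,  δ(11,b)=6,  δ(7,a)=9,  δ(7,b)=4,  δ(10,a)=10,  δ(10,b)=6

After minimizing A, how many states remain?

4

Initial partition by acceptance: {1,7} | {2,3,4,5,6,8,9,10,11}.
On input b, block {2,3,4,5,6,8,9,10,11} splits into {2,6,9,10,11} and {3,4,5,8}.
Split {2,6,9,10,11} by δ(·,b) → {9,10,11} and {2,6}.
No further refinement is possible. Final partition (4 blocks): {1,7} | {9,10,11} | {3,4,5,8} | {2,6}.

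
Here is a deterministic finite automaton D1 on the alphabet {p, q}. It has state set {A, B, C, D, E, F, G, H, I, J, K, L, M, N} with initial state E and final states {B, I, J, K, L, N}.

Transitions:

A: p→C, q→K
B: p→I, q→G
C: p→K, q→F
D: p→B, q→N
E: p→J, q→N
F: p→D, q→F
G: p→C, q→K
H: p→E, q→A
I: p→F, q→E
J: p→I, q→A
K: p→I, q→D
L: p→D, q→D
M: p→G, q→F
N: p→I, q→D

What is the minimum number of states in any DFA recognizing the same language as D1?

Reachable states from the start: {A,B,C,D,E,F,G,I,J,K,N}. Unreachable: {H,L,M} — drop them.
P0 = {B,I,J,K,N} | {A,C,D,E,F,G}.
Split {B,I,J,K,N} by δ(·,p) → {B,J,K,N} and {I}.
On input p, block {A,C,D,E,F,G} splits into {A,F,G} and {C,D,E}.
Refine {B,J,K,N} on symbol q: members go to different blocks, giving {B,J} and {K,N}.
Split {A,F,G} by δ(·,q) → {A,G} and {F}.
On input p, block {C,D,E} splits into {D,E} and {C}.
No further refinement is possible. Final partition (7 blocks): {B,J} | {A,G} | {I} | {D,E} | {K,N} | {F} | {C}.

7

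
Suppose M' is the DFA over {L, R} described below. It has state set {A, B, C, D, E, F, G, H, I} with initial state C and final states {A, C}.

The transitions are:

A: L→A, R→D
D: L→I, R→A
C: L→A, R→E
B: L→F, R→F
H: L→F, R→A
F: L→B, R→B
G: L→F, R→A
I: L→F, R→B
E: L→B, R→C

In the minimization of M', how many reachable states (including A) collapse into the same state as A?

2

First remove the unreachable states {G,H}; 7 states remain.
P0 = {A,C} | {B,D,E,F,I}.
Split {B,D,E,F,I} by δ(·,R) → {B,F,I} and {D,E}.
No further refinement is possible. Final partition (3 blocks): {A,C} | {B,F,I} | {D,E}.
State A belongs to the block {A,C}, which has 2 states.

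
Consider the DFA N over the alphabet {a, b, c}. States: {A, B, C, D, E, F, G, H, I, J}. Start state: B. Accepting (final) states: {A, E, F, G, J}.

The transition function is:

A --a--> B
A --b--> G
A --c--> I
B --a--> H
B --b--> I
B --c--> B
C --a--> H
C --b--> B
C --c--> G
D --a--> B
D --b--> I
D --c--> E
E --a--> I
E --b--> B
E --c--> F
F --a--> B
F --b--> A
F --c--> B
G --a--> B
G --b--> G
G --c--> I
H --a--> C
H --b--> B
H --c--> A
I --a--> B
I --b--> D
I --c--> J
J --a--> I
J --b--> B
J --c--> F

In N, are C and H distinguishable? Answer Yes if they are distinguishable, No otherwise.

No

All states are reachable from the start state.
P0 = {A,E,F,G,J} | {B,C,D,H,I}.
Refine {A,E,F,G,J} on symbol b: members go to different blocks, giving {A,F,G} and {E,J}.
Refine {B,C,D,H,I} on symbol c: members go to different blocks, giving {C,H} and {D,I} and {B}.
Split {A,F,G} by δ(·,c) → {A,G} and {F}.
No further refinement is possible. Final partition (6 blocks): {A,G} | {C,H} | {E,J} | {D,I} | {B} | {F}.
C and H lie in the same block of the stable partition, so they are equivalent — no string distinguishes them.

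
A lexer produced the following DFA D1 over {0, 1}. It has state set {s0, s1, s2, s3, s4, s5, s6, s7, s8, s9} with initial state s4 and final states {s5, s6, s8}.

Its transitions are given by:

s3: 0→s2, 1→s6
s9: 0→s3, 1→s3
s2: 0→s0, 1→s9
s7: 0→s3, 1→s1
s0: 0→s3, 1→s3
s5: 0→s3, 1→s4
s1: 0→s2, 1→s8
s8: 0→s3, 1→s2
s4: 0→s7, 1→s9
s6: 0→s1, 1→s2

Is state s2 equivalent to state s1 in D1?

No

States {s5} cannot be reached from the start state, so discard them.
P0 = {s6,s8} | {s0,s1,s2,s3,s4,s7,s9}.
On input 1, block {s0,s1,s2,s3,s4,s7,s9} splits into {s0,s2,s4,s7,s9} and {s1,s3}.
Split {s0,s2,s4,s7,s9} by δ(·,0) → {s0,s7,s9} and {s2,s4}.
No further refinement is possible. Final partition (4 blocks): {s6,s8} | {s0,s7,s9} | {s1,s3} | {s2,s4}.
s2 and s1 end up in different blocks, so they are distinguishable. For instance, the string '1' is accepted from only s1.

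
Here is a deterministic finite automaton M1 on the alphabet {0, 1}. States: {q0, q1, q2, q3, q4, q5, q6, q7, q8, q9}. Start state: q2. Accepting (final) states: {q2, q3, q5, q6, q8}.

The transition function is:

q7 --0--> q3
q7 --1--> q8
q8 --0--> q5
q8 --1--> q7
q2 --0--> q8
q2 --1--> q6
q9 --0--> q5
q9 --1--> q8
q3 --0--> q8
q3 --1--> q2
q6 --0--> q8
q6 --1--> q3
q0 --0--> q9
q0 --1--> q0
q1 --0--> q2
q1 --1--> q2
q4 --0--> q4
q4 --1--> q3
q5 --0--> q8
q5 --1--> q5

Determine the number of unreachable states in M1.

Starting at q2 and following transitions, the reachable set is {q2, q3, q5, q6, q7, q8}. That leaves q0, q1, q4, q9 unreachable — 4 in total.

4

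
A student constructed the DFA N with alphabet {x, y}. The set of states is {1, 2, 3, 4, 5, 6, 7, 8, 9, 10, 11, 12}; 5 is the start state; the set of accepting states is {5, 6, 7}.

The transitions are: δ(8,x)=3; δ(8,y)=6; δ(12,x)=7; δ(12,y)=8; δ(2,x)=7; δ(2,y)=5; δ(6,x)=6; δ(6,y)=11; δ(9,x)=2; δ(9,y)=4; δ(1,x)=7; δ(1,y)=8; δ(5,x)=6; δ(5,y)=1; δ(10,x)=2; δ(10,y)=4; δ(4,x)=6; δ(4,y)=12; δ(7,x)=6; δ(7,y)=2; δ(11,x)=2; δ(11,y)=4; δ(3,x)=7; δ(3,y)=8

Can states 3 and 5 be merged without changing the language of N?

No

Reachable states from the start: {1,2,3,4,5,6,7,8,11,12}. Unreachable: {9,10} — drop them.
P0 = {5,6,7} | {1,2,3,4,8,11,12}.
Split {1,2,3,4,8,11,12} by δ(·,x) → {1,2,3,4,12} and {8,11}.
On input y, block {5,6,7} splits into {5,7} and {6}.
On input x, block {1,2,3,4,12} splits into {1,2,3,12} and {4}.
On input y, block {1,2,3,12} splits into {1,3,12} and {2}.
Split {5,7} by δ(·,y) → {5} and {7}.
On input x, block {8,11} splits into {8} and {11}.
Stable partition: {5} | {1,3,12} | {8} | {6} | {4} | {2} | {7} | {11} — 8 equivalence classes.
3 and 5 end up in different blocks, so they are distinguishable. For instance, the string 'ε' is accepted from only 5.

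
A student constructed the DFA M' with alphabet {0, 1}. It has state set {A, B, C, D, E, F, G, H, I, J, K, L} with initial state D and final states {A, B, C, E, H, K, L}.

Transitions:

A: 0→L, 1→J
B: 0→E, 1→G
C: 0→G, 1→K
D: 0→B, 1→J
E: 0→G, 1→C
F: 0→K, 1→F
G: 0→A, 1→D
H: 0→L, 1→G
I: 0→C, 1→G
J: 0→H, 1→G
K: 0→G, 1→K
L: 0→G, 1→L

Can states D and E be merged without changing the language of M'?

States {F,I} cannot be reached from the start state, so discard them.
P0 = {A,B,C,E,H,K,L} | {D,G,J}.
Split {A,B,C,E,H,K,L} by δ(·,0) → {C,E,K,L} and {A,B,H}.
No further refinement is possible. Final partition (3 blocks): {C,E,K,L} | {D,G,J} | {A,B,H}.
D and E end up in different blocks, so they are distinguishable. For instance, the string 'ε' is accepted from only E.

No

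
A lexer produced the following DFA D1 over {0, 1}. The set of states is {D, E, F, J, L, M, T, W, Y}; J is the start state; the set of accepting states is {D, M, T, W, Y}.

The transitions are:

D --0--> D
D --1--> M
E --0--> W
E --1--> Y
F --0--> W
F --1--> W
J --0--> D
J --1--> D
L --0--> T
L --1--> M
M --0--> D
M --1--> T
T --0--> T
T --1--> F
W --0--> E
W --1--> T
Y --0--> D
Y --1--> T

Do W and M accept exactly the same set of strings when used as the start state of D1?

No

First remove the unreachable states {L}; 8 states remain.
Start with accepting vs non-accepting: {D,M,T,W,Y} | {E,F,J}.
Refine {D,M,T,W,Y} on symbol 0: members go to different blocks, giving {D,M,T,Y} and {W}.
Refine {D,M,T,Y} on symbol 1: members go to different blocks, giving {D,M,Y} and {T}.
Split {D,M,Y} by δ(·,1) → {M,Y} and {D}.
Split {E,F,J} by δ(·,0) → {E,F} and {J}.
On input 1, block {E,F} splits into {F} and {E}.
Stable partition: {M,Y} | {F} | {W} | {T} | {D} | {J} | {E} — 7 equivalence classes.
W and M end up in different blocks, so they are distinguishable. For instance, the string '0' is accepted from only M.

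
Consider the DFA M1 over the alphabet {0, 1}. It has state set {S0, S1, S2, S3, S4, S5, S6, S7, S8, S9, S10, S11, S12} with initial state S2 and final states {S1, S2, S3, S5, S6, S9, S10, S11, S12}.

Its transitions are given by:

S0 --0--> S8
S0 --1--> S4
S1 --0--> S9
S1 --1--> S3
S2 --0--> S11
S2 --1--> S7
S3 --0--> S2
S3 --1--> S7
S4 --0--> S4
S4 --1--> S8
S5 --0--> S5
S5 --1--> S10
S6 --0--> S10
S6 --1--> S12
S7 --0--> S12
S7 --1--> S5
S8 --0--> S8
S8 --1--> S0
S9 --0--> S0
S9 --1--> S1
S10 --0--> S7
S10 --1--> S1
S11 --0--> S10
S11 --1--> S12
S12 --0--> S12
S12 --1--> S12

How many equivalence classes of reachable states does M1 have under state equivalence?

Reachable states from the start: {S0,S1,S2,S3,S4,S5,S7,S8,S9,S10,S11,S12}. Unreachable: {S6} — drop them.
Start with accepting vs non-accepting: {S1,S2,S3,S5,S9,S10,S11,S12} | {S0,S4,S7,S8}.
Refine {S1,S2,S3,S5,S9,S10,S11,S12} on symbol 0: members go to different blocks, giving {S1,S2,S3,S5,S11,S12} and {S9,S10}.
Refine {S1,S2,S3,S5,S11,S12} on symbol 0: members go to different blocks, giving {S2,S3,S5,S12} and {S1,S11}.
On input 0, block {S2,S3,S5,S12} splits into {S3,S5,S12} and {S2}.
Split {S3,S5,S12} by δ(·,0) → {S5,S12} and {S3}.
On input 1, block {S5,S12} splits into {S5} and {S12}.
Refine {S0,S4,S7,S8} on symbol 0: members go to different blocks, giving {S0,S4,S8} and {S7}.
Split {S9,S10} by δ(·,0) → {S9} and {S10}.
On input 0, block {S1,S11} splits into {S1} and {S11}.
No further refinement is possible. Final partition (10 blocks): {S5} | {S0,S4,S8} | {S9} | {S1} | {S2} | {S3} | {S12} | {S7} | {S10} | {S11}.

10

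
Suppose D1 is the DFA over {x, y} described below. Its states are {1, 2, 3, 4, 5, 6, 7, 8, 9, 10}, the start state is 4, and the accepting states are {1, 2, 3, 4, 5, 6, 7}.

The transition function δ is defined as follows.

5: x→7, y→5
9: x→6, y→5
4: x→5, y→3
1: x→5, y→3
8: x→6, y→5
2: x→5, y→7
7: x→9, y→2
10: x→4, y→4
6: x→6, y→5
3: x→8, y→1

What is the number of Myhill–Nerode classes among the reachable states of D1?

First remove the unreachable states {10}; 9 states remain.
Initial partition by acceptance: {1,2,3,4,5,6,7} | {8,9}.
Refine {1,2,3,4,5,6,7} on symbol x: members go to different blocks, giving {1,2,4,5,6} and {3,7}.
Refine {1,2,4,5,6} on symbol x: members go to different blocks, giving {1,2,4,6} and {5}.
On input x, block {1,2,4,6} splits into {1,2,4} and {6}.
Stable partition: {1,2,4} | {8,9} | {3,7} | {5} | {6} — 5 equivalence classes.

5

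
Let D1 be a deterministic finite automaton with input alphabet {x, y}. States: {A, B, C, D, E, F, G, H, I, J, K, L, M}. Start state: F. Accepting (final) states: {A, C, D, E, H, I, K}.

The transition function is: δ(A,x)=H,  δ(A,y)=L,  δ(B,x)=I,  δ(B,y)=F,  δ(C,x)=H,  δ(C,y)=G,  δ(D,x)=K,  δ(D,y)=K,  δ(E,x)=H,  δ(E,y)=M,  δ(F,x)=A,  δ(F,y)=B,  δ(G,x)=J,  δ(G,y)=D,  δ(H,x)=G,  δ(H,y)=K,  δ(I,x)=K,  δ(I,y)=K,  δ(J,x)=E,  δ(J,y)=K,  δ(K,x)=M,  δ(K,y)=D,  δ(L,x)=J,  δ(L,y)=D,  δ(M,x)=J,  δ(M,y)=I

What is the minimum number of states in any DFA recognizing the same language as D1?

8

States {C} cannot be reached from the start state, so discard them.
Initial partition by acceptance: {A,D,E,H,I,K} | {B,F,G,J,L,M}.
Split {A,D,E,H,I,K} by δ(·,x) → {A,D,E,I} and {H,K}.
On input y, block {A,D,E,I} splits into {A,E} and {D,I}.
Split {B,F,G,J,L,M} by δ(·,x) → {G,L,M} and {F,J} and {B}.
Refine {H,K} on symbol y: members go to different blocks, giving {H} and {K}.
On input y, block {F,J} splits into {F} and {J}.
No further refinement is possible. Final partition (8 blocks): {A,E} | {G,L,M} | {H} | {D,I} | {F} | {B} | {K} | {J}.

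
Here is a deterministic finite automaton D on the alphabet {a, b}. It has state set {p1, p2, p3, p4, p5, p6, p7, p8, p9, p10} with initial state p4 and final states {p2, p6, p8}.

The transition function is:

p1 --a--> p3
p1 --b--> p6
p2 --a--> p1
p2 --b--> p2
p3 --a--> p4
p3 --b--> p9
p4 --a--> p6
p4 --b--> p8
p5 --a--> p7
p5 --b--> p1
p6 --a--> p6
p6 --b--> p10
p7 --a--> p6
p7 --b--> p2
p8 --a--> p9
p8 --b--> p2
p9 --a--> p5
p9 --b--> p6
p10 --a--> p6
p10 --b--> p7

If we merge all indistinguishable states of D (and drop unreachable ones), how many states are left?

6

Initial partition by acceptance: {p2,p6,p8} | {p1,p3,p4,p5,p7,p9,p10}.
Refine {p2,p6,p8} on symbol a: members go to different blocks, giving {p2,p8} and {p6}.
Split {p1,p3,p4,p5,p7,p9,p10} by δ(·,a) → {p1,p3,p5,p9} and {p4,p7,p10}.
Split {p1,p3,p5,p9} by δ(·,a) → {p1,p9} and {p3,p5}.
Refine {p4,p7,p10} on symbol b: members go to different blocks, giving {p4,p7} and {p10}.
Stable partition: {p2,p8} | {p1,p9} | {p6} | {p4,p7} | {p3,p5} | {p10} — 6 equivalence classes.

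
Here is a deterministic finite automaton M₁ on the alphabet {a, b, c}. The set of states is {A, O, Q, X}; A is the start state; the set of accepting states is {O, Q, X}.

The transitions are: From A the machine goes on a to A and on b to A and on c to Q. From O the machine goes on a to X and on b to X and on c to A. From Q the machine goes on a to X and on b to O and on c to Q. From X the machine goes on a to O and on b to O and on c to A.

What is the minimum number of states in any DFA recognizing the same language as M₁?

Every state is reachable, so we keep all 4.
Initial partition by acceptance: {O,Q,X} | {A}.
On input c, block {O,Q,X} splits into {O,X} and {Q}.
The partition is now stable with 3 blocks: {O,X} | {A} | {Q}.

3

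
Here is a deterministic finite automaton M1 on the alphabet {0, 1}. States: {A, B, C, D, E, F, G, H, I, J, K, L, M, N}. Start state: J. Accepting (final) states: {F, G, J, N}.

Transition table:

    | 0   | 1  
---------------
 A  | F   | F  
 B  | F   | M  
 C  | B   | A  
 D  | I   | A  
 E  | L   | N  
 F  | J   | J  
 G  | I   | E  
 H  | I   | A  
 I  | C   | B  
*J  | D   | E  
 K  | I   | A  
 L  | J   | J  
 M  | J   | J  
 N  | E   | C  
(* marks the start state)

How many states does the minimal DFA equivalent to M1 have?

States {G,H,K} cannot be reached from the start state, so discard them.
Initial partition by acceptance: {F,J,N} | {A,B,C,D,E,I,L,M}.
On input 0, block {F,J,N} splits into {J,N} and {F}.
Refine {A,B,C,D,E,I,L,M} on symbol 0: members go to different blocks, giving {C,D,E,I} and {A,B} and {L,M}.
Split {C,D,E,I} by δ(·,0) → {D,I} and {C} and {E}.
On input 0, block {J,N} splits into {J} and {N}.
Refine {D,I} on symbol 0: members go to different blocks, giving {D} and {I}.
Refine {A,B} on symbol 1: members go to different blocks, giving {A} and {B}.
The partition is now stable with 10 blocks: {J} | {D} | {F} | {A} | {L,M} | {C} | {E} | {N} | {I} | {B}.

10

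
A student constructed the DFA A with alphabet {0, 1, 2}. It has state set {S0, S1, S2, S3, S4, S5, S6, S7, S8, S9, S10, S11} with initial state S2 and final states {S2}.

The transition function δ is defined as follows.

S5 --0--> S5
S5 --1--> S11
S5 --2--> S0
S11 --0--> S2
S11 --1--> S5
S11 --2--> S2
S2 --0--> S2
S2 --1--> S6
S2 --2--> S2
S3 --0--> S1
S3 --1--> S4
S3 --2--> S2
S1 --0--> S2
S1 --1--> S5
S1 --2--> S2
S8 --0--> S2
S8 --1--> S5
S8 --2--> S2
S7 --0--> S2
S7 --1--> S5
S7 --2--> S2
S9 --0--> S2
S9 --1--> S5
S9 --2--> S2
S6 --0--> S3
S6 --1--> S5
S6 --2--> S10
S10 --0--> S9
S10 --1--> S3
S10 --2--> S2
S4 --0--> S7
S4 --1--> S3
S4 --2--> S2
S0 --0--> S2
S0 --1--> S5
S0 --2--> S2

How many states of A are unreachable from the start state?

No path from S2 leads to S8; the other 11 states are all reachable.

1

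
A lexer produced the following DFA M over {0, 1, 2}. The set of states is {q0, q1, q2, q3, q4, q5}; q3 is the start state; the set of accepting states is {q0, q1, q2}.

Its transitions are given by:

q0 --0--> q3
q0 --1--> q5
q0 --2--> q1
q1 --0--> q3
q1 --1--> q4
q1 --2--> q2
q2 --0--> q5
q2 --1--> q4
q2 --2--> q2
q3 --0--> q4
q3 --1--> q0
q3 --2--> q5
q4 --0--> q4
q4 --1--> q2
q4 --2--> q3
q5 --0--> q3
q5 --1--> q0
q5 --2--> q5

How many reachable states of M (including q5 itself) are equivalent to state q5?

Initial partition by acceptance: {q0,q1,q2} | {q3,q4,q5}.
No further refinement is possible. Final partition (2 blocks): {q0,q1,q2} | {q3,q4,q5}.
State q5 belongs to the block {q3,q4,q5}, which has 3 states.

3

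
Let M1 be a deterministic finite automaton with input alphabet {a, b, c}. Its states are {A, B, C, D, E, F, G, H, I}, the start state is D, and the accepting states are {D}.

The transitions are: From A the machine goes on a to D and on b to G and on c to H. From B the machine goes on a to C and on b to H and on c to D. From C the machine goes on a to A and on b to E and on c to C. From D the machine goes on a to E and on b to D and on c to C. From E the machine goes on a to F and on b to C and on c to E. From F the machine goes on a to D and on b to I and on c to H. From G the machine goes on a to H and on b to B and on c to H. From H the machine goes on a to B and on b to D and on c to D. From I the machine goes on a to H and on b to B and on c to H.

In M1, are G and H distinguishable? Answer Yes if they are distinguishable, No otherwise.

Yes

Every state is reachable, so we keep all 9.
Start with accepting vs non-accepting: {D} | {A,B,C,E,F,G,H,I}.
Refine {A,B,C,E,F,G,H,I} on symbol a: members go to different blocks, giving {B,C,E,G,H,I} and {A,F}.
Refine {B,C,E,G,H,I} on symbol a: members go to different blocks, giving {B,G,H,I} and {C,E}.
On input a, block {B,G,H,I} splits into {G,H,I} and {B}.
On input a, block {G,H,I} splits into {G,I} and {H}.
Stable partition: {D} | {G,I} | {A,F} | {C,E} | {B} | {H} — 6 equivalence classes.
G and H end up in different blocks, so they are distinguishable. For instance, the string 'b' is accepted from only H.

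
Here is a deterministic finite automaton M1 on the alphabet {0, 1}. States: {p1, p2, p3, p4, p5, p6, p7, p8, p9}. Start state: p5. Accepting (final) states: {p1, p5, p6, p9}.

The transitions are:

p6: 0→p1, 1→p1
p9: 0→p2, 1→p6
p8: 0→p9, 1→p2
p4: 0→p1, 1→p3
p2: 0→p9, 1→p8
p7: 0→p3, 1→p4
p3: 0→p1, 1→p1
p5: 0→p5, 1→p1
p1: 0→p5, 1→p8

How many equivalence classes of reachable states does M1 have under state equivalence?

5

First remove the unreachable states {p3,p4,p7}; 6 states remain.
Initial partition by acceptance: {p1,p5,p6,p9} | {p2,p8}.
On input 0, block {p1,p5,p6,p9} splits into {p1,p5,p6} and {p9}.
Split {p1,p5,p6} by δ(·,1) → {p5,p6} and {p1}.
Refine {p5,p6} on symbol 0: members go to different blocks, giving {p5} and {p6}.
Stable partition: {p5} | {p2,p8} | {p9} | {p1} | {p6} — 5 equivalence classes.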